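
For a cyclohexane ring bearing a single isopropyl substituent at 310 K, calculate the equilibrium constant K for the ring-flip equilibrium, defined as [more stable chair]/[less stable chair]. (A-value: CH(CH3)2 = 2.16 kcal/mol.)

One chair has the isopropyl group axial (E = 2.16 kcal/mol) and the other has it equatorial (E = 0).
ΔG = 2.16 kcal/mol between the two chairs.
K = exp(ΔG/RT) with R = 1.987×10⁻³ kcal mol⁻¹ K⁻¹ and T = 310 K gives K ≈ 33.3.

K ≈ 33.3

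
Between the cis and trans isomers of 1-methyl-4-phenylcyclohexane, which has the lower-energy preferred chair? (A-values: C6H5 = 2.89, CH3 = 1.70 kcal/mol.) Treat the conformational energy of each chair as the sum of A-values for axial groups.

At 1,4 positions (parity opposite): cis → (a,e or e,a); trans → (e,e or a,a).
Best chair for cis: E = 1.70 kcal/mol; best chair for trans: E = 0.00 kcal/mol.
The trans isomer is lower by 1.70 kcal/mol.

trans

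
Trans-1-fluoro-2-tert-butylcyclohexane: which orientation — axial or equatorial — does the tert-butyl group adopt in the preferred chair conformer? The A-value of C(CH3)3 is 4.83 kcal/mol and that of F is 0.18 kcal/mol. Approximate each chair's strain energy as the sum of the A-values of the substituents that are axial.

C1 and C2 have opposite parity, so for the trans isomer the two substituents are e,e in one chair and a,a in the other.
Chair I (tert-butyl axial, fluoro axial): E = 5.01 kcal/mol.
Chair II (tert-butyl equatorial, fluoro equatorial): E = 0.00 kcal/mol.
Chair II is the more stable (lower-energy) conformer, and in that chair the tert-butyl group is equatorial.

equatorial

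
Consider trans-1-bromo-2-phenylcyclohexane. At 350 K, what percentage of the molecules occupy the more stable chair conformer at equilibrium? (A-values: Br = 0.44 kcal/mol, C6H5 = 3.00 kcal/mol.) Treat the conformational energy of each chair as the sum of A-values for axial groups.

99.3%

C1 and C2 have opposite parity, so for the trans isomer the two substituents are e,e in one chair and a,a in the other.
Chair I (bromo axial, phenyl axial): E = 3.44 kcal/mol; chair II (bromo equatorial, phenyl equatorial): E = 0.00 kcal/mol.
ΔG = 3.44 kcal/mol between the two chairs.
K = exp(ΔG/RT) with R = 1.987×10⁻³ kcal mol⁻¹ K⁻¹ and T = 350 K gives K ≈ 141.
Fraction in the lower-energy chair = K/(K+1) = 99.3%.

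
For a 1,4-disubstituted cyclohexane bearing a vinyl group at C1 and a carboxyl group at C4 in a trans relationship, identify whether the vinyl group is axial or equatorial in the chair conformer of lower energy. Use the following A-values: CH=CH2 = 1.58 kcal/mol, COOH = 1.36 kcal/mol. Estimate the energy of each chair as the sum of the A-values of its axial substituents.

equatorial

C1 and C4 have opposite parity, so for the trans isomer the two substituents are e,e in one chair and a,a in the other.
Chair I (vinyl axial, carboxyl axial): E = 2.94 kcal/mol.
Chair II (vinyl equatorial, carboxyl equatorial): E = 0.00 kcal/mol.
Chair II is the more stable (lower-energy) conformer, and in that chair the vinyl group is equatorial.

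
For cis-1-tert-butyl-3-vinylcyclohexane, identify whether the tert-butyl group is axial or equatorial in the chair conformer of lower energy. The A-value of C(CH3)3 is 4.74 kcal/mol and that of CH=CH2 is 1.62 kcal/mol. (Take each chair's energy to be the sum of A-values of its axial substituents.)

C1 and C3 have the same parity, so for the cis isomer the two substituents are e,e in one chair and a,a in the other.
Chair I (tert-butyl axial, vinyl axial): E = 6.36 kcal/mol.
Chair II (tert-butyl equatorial, vinyl equatorial): E = 0.00 kcal/mol.
Chair II is the more stable (lower-energy) conformer, and in that chair the tert-butyl group is equatorial.

equatorial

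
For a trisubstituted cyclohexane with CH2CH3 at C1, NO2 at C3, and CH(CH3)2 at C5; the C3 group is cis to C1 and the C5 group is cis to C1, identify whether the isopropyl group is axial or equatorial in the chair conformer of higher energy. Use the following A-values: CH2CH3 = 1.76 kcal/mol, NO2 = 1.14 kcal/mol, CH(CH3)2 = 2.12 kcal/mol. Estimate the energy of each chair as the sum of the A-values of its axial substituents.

axial

Chair I (ethyl axial, nitro axial, isopropyl axial): E = 5.02 kcal/mol.
Chair II (ethyl equatorial, nitro equatorial, isopropyl equatorial): E = 0.00 kcal/mol.
Chair I is the less stable (higher-energy) conformer, and in that chair the isopropyl group is axial.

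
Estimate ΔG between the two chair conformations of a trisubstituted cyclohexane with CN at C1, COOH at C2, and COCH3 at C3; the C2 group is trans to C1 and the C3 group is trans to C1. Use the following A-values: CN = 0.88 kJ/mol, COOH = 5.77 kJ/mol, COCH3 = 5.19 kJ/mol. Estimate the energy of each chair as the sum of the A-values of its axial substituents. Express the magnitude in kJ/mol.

Chair I (cyano axial, carboxyl axial, acetyl equatorial): E = 6.65 kJ/mol.
Chair II (cyano equatorial, carboxyl equatorial, acetyl axial): E = 5.19 kJ/mol.
ΔE = 6.65 − 5.19 = 1.46 kJ/mol; chair II is more stable.

1.46 kJ/mol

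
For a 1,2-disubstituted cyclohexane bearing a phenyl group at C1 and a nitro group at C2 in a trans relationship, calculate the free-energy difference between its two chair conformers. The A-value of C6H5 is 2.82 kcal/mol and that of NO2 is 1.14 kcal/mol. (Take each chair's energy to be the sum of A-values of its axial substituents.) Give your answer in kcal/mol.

3.96 kcal/mol

C1 and C2 have opposite parity, so for the trans isomer the two substituents are e,e in one chair and a,a in the other.
Chair I (phenyl axial, nitro axial): E = 3.96 kcal/mol.
Chair II (phenyl equatorial, nitro equatorial): E = 0.00 kcal/mol.
ΔE = 3.96 − 0.00 = 3.96 kcal/mol; chair II is more stable.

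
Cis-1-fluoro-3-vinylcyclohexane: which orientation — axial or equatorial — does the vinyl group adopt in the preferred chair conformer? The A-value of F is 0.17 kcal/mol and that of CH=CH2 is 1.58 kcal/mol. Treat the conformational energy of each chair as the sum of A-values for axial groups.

C1 and C3 have the same parity, so for the cis isomer the two substituents are e,e in one chair and a,a in the other.
Chair I (fluoro axial, vinyl axial): E = 1.75 kcal/mol.
Chair II (fluoro equatorial, vinyl equatorial): E = 0.00 kcal/mol.
Chair II is the more stable (lower-energy) conformer, and in that chair the vinyl group is equatorial.

equatorial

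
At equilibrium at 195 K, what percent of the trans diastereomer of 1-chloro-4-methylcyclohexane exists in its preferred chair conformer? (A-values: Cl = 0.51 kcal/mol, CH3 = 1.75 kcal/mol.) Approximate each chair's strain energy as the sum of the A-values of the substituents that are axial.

99.7%

C1 and C4 have opposite parity, so for the trans isomer the two substituents are e,e in one chair and a,a in the other.
Chair I (chloro axial, methyl axial): E = 2.26 kcal/mol; chair II (chloro equatorial, methyl equatorial): E = 0.00 kcal/mol.
ΔG = 2.26 kcal/mol between the two chairs.
K = exp(ΔG/RT) with R = 1.987×10⁻³ kcal mol⁻¹ K⁻¹ and T = 195 K gives K ≈ 341.
Fraction in the lower-energy chair = K/(K+1) = 99.7%.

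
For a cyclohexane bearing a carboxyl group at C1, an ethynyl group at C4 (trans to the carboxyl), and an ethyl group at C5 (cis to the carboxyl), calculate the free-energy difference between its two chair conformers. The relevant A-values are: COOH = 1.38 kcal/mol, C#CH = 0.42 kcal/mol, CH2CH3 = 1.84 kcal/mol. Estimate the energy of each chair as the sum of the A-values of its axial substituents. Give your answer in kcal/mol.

Chair I (carboxyl axial, ethynyl axial, ethyl axial): E = 3.64 kcal/mol.
Chair II (carboxyl equatorial, ethynyl equatorial, ethyl equatorial): E = 0.00 kcal/mol.
ΔE = 3.64 − 0.00 = 3.64 kcal/mol; chair II is more stable.

3.64 kcal/mol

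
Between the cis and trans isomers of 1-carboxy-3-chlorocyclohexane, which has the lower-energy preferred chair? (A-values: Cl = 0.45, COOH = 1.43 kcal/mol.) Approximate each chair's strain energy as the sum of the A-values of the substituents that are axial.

At 1,3 positions (parity same): cis → (e,e or a,a); trans → (a,e or e,a).
Best chair for cis: E = 0.00 kcal/mol; best chair for trans: E = 0.45 kcal/mol.
The cis isomer is lower by 0.45 kcal/mol.

cis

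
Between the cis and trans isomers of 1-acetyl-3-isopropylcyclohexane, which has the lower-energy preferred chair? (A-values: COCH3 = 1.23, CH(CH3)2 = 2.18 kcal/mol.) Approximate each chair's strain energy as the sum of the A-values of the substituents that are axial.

At 1,3 positions (parity same): cis → (e,e or a,a); trans → (a,e or e,a).
Best chair for cis: E = 0.00 kcal/mol; best chair for trans: E = 1.23 kcal/mol.
The cis isomer is lower by 1.23 kcal/mol.

cis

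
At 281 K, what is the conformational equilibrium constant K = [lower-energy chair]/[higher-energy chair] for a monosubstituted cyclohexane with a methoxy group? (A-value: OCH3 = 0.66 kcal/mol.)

One chair has the methoxy group axial (E = 0.66 kcal/mol) and the other has it equatorial (E = 0).
ΔG = 0.66 kcal/mol between the two chairs.
K = exp(ΔG/RT) with R = 1.987×10⁻³ kcal mol⁻¹ K⁻¹ and T = 281 K gives K ≈ 3.26.

K ≈ 3.26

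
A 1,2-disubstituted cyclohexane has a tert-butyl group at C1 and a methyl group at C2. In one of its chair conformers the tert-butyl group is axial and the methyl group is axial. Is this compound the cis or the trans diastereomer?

trans

C1 and C2 have opposite parity, so their axial bonds point in opposite directions.
With opposite-parity carbons, two substituents on the same face are one axial and one equatorial; opposite faces give both axial or both equatorial.
Here the groups are axial/axial → opposite face → trans.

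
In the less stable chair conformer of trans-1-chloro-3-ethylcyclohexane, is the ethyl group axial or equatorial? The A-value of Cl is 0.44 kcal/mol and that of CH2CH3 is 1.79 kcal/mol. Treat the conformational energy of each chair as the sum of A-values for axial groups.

axial

C1 and C3 have the same parity, so for the trans isomer the two substituents are one axial and one equatorial in each chair.
Chair I (chloro axial, ethyl equatorial): E = 0.44 kcal/mol.
Chair II (chloro equatorial, ethyl axial): E = 1.79 kcal/mol.
Chair II is the less stable (higher-energy) conformer, and in that chair the ethyl group is axial.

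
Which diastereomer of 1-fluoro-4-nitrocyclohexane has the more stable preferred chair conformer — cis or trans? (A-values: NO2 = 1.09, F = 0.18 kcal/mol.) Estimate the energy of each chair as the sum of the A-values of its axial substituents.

trans

At 1,4 positions (parity opposite): cis → (a,e or e,a); trans → (e,e or a,a).
Best chair for cis: E = 0.18 kcal/mol; best chair for trans: E = 0.00 kcal/mol.
The trans isomer is lower by 0.18 kcal/mol.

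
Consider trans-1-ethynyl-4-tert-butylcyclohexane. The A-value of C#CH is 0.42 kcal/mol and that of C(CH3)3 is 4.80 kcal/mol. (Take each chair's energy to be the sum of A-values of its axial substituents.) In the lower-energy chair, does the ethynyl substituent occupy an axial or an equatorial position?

equatorial

C1 and C4 have opposite parity, so for the trans isomer the two substituents are e,e in one chair and a,a in the other.
Chair I (ethynyl axial, tert-butyl axial): E = 5.22 kcal/mol.
Chair II (ethynyl equatorial, tert-butyl equatorial): E = 0.00 kcal/mol.
Chair II is the more stable (lower-energy) conformer, and in that chair the ethynyl group is equatorial.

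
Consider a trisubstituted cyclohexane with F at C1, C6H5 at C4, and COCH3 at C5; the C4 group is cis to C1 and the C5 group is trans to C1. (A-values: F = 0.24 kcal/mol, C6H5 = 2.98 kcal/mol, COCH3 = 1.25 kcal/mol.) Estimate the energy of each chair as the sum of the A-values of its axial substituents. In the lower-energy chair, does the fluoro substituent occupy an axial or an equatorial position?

Chair I (fluoro axial, phenyl equatorial, acetyl equatorial): E = 0.24 kcal/mol.
Chair II (fluoro equatorial, phenyl axial, acetyl axial): E = 4.23 kcal/mol.
Chair I is the more stable (lower-energy) conformer, and in that chair the fluoro group is axial.

axial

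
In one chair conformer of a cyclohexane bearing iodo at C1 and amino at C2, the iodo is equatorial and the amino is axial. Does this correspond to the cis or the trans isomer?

C1 and C2 have opposite parity, so their axial bonds point in opposite directions.
With opposite-parity carbons, two substituents on the same face are one axial and one equatorial; opposite faces give both axial or both equatorial.
Here the groups are equatorial/axial → same face → cis.

cis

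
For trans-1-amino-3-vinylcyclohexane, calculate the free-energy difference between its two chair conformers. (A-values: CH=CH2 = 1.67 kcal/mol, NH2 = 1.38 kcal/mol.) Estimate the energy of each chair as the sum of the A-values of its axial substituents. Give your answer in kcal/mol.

0.29 kcal/mol

C1 and C3 have the same parity, so for the trans isomer the two substituents are one axial and one equatorial in each chair.
Chair I (vinyl axial, amino equatorial): E = 1.67 kcal/mol.
Chair II (vinyl equatorial, amino axial): E = 1.38 kcal/mol.
ΔE = 1.67 − 1.38 = 0.29 kcal/mol; chair II is more stable.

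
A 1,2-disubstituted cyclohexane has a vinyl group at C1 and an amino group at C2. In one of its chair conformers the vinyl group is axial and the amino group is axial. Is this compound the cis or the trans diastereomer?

trans

C1 and C2 have opposite parity, so their axial bonds point in opposite directions.
With opposite-parity carbons, two substituents on the same face are one axial and one equatorial; opposite faces give both axial or both equatorial.
Here the groups are axial/axial → opposite face → trans.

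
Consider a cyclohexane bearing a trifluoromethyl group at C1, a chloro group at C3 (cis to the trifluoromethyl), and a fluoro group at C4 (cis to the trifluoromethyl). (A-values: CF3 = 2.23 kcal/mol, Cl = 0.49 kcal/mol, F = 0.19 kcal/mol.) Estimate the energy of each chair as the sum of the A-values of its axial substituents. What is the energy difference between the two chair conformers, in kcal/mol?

Chair I (trifluoromethyl axial, chloro axial, fluoro equatorial): E = 2.72 kcal/mol.
Chair II (trifluoromethyl equatorial, chloro equatorial, fluoro axial): E = 0.19 kcal/mol.
ΔE = 2.72 − 0.19 = 2.53 kcal/mol; chair II is more stable.

2.53 kcal/mol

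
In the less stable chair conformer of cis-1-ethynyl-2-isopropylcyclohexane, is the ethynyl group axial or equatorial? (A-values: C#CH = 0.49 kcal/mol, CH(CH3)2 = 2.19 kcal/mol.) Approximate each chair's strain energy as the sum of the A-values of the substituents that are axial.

equatorial

C1 and C2 have opposite parity, so for the cis isomer the two substituents are one axial and one equatorial in each chair.
Chair I (ethynyl axial, isopropyl equatorial): E = 0.49 kcal/mol.
Chair II (ethynyl equatorial, isopropyl axial): E = 2.19 kcal/mol.
Chair II is the less stable (higher-energy) conformer, and in that chair the ethynyl group is equatorial.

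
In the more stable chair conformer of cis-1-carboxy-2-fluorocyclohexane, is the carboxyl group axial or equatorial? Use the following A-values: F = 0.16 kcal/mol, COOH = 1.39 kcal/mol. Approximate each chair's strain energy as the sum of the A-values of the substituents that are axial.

equatorial

C1 and C2 have opposite parity, so for the cis isomer the two substituents are one axial and one equatorial in each chair.
Chair I (fluoro axial, carboxyl equatorial): E = 0.16 kcal/mol.
Chair II (fluoro equatorial, carboxyl axial): E = 1.39 kcal/mol.
Chair I is the more stable (lower-energy) conformer, and in that chair the carboxyl group is equatorial.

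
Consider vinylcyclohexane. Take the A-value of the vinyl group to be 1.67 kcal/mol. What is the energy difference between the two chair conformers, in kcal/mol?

A monosubstituted cyclohexane has one chair with the vinyl group axial (E = A = 1.67 kcal/mol) and one with it equatorial (E = 0).
ΔE = 1.67 − 0 = 1.67 kcal/mol.

1.67 kcal/mol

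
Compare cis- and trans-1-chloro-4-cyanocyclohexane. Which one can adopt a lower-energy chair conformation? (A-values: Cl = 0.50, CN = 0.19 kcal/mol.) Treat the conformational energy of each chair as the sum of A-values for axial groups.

trans

At 1,4 positions (parity opposite): cis → (a,e or e,a); trans → (e,e or a,a).
Best chair for cis: E = 0.19 kcal/mol; best chair for trans: E = 0.00 kcal/mol.
The trans isomer is lower by 0.19 kcal/mol.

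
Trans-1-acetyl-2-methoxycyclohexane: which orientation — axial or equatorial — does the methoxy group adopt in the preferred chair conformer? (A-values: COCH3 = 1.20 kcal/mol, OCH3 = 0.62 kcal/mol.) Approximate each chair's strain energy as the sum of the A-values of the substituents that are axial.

C1 and C2 have opposite parity, so for the trans isomer the two substituents are e,e in one chair and a,a in the other.
Chair I (acetyl axial, methoxy axial): E = 1.82 kcal/mol.
Chair II (acetyl equatorial, methoxy equatorial): E = 0.00 kcal/mol.
Chair II is the more stable (lower-energy) conformer, and in that chair the methoxy group is equatorial.

equatorial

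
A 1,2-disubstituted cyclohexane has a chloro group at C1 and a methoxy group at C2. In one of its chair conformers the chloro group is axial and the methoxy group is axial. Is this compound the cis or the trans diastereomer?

C1 and C2 have opposite parity, so their axial bonds point in opposite directions.
With opposite-parity carbons, two substituents on the same face are one axial and one equatorial; opposite faces give both axial or both equatorial.
Here the groups are axial/axial → opposite face → trans.

trans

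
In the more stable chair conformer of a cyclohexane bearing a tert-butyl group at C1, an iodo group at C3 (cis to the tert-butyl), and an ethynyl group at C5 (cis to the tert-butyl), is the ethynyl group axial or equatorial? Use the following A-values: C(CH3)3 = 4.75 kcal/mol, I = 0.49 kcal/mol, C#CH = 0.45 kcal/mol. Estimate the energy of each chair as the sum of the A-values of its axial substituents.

equatorial

Chair I (tert-butyl axial, iodo axial, ethynyl axial): E = 5.69 kcal/mol.
Chair II (tert-butyl equatorial, iodo equatorial, ethynyl equatorial): E = 0.00 kcal/mol.
Chair II is the more stable (lower-energy) conformer, and in that chair the ethynyl group is equatorial.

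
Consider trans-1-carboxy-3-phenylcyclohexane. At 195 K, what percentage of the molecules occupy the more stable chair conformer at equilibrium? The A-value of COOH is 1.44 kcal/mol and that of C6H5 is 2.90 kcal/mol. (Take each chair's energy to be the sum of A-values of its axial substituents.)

C1 and C3 have the same parity, so for the trans isomer the two substituents are one axial and one equatorial in each chair.
Chair I (carboxyl axial, phenyl equatorial): E = 1.44 kcal/mol; chair II (carboxyl equatorial, phenyl axial): E = 2.90 kcal/mol.
ΔG = 1.46 kcal/mol between the two chairs.
K = exp(ΔG/RT) with R = 1.987×10⁻³ kcal mol⁻¹ K⁻¹ and T = 195 K gives K ≈ 43.3.
Fraction in the lower-energy chair = K/(K+1) = 97.7%.

97.7%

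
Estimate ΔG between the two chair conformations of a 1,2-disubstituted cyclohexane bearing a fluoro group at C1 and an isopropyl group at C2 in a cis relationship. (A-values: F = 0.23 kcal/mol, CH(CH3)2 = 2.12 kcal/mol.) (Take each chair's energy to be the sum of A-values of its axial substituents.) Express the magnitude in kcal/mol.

C1 and C2 have opposite parity, so for the cis isomer the two substituents are one axial and one equatorial in each chair.
Chair I (fluoro axial, isopropyl equatorial): E = 0.23 kcal/mol.
Chair II (fluoro equatorial, isopropyl axial): E = 2.12 kcal/mol.
ΔE = 2.12 − 0.23 = 1.89 kcal/mol; chair I is more stable.

1.89 kcal/mol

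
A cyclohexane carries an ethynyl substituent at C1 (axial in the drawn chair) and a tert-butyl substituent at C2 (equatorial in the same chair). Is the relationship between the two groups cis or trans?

C1 and C2 have opposite parity, so their axial bonds point in opposite directions.
With opposite-parity carbons, two substituents on the same face are one axial and one equatorial; opposite faces give both axial or both equatorial.
Here the groups are axial/equatorial → same face → cis.

cis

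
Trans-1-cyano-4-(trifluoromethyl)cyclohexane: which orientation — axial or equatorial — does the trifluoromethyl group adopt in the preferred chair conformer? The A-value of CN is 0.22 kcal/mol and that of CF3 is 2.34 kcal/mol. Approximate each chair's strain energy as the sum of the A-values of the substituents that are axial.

C1 and C4 have opposite parity, so for the trans isomer the two substituents are e,e in one chair and a,a in the other.
Chair I (cyano axial, trifluoromethyl axial): E = 2.56 kcal/mol.
Chair II (cyano equatorial, trifluoromethyl equatorial): E = 0.00 kcal/mol.
Chair II is the more stable (lower-energy) conformer, and in that chair the trifluoromethyl group is equatorial.

equatorial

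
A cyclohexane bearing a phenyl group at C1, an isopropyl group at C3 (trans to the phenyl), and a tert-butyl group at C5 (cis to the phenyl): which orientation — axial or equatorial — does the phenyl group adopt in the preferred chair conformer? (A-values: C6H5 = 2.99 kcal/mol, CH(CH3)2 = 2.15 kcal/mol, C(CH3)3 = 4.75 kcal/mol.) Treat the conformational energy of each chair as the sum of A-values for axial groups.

Chair I (phenyl axial, isopropyl equatorial, tert-butyl axial): E = 7.74 kcal/mol.
Chair II (phenyl equatorial, isopropyl axial, tert-butyl equatorial): E = 2.15 kcal/mol.
Chair II is the more stable (lower-energy) conformer, and in that chair the phenyl group is equatorial.

equatorial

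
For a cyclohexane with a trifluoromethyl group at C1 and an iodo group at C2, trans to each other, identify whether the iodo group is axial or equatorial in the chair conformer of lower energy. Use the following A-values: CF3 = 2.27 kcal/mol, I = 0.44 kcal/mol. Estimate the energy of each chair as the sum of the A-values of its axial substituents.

equatorial

C1 and C2 have opposite parity, so for the trans isomer the two substituents are e,e in one chair and a,a in the other.
Chair I (trifluoromethyl axial, iodo axial): E = 2.71 kcal/mol.
Chair II (trifluoromethyl equatorial, iodo equatorial): E = 0.00 kcal/mol.
Chair II is the more stable (lower-energy) conformer, and in that chair the iodo group is equatorial.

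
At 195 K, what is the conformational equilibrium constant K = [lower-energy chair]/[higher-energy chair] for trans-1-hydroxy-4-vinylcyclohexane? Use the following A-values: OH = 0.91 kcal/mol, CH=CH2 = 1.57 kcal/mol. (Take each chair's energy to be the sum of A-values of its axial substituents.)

K ≈ 602

C1 and C4 have opposite parity, so for the trans isomer the two substituents are e,e in one chair and a,a in the other.
Chair I (hydroxyl axial, vinyl axial): E = 2.48 kcal/mol; chair II (hydroxyl equatorial, vinyl equatorial): E = 0.00 kcal/mol.
ΔG = 2.48 kcal/mol between the two chairs.
K = exp(ΔG/RT) with R = 1.987×10⁻³ kcal mol⁻¹ K⁻¹ and T = 195 K gives K ≈ 602.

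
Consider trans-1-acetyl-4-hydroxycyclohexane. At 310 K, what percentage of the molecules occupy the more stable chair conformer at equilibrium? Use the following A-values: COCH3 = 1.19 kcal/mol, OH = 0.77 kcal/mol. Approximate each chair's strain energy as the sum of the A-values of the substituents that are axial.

96.0%

C1 and C4 have opposite parity, so for the trans isomer the two substituents are e,e in one chair and a,a in the other.
Chair I (acetyl axial, hydroxyl axial): E = 1.96 kcal/mol; chair II (acetyl equatorial, hydroxyl equatorial): E = 0.00 kcal/mol.
ΔG = 1.96 kcal/mol between the two chairs.
K = exp(ΔG/RT) with R = 1.987×10⁻³ kcal mol⁻¹ K⁻¹ and T = 310 K gives K ≈ 24.1.
Fraction in the lower-energy chair = K/(K+1) = 96.0%.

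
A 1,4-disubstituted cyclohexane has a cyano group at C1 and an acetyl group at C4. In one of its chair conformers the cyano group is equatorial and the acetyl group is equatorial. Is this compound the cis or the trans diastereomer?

C1 and C4 have opposite parity, so their axial bonds point in opposite directions.
With opposite-parity carbons, two substituents on the same face are one axial and one equatorial; opposite faces give both axial or both equatorial.
Here the groups are equatorial/equatorial → opposite face → trans.

trans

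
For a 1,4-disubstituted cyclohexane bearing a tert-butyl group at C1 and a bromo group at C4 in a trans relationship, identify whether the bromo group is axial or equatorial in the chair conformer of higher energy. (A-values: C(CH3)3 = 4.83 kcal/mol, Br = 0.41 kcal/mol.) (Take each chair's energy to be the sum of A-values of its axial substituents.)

C1 and C4 have opposite parity, so for the trans isomer the two substituents are e,e in one chair and a,a in the other.
Chair I (tert-butyl axial, bromo axial): E = 5.24 kcal/mol.
Chair II (tert-butyl equatorial, bromo equatorial): E = 0.00 kcal/mol.
Chair I is the less stable (higher-energy) conformer, and in that chair the bromo group is axial.

axial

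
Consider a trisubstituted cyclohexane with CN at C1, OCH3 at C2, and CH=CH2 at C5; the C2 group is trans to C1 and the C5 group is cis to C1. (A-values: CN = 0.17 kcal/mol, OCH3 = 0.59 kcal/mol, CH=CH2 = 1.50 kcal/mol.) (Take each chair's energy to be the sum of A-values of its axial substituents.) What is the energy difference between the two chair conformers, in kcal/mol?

2.26 kcal/mol

Chair I (cyano axial, methoxy axial, vinyl axial): E = 2.26 kcal/mol.
Chair II (cyano equatorial, methoxy equatorial, vinyl equatorial): E = 0.00 kcal/mol.
ΔE = 2.26 − 0.00 = 2.26 kcal/mol; chair II is more stable.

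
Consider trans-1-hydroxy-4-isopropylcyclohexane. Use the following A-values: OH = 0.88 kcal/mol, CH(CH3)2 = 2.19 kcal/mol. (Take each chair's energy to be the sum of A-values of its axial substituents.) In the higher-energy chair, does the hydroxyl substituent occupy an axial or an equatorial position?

axial

C1 and C4 have opposite parity, so for the trans isomer the two substituents are e,e in one chair and a,a in the other.
Chair I (hydroxyl axial, isopropyl axial): E = 3.07 kcal/mol.
Chair II (hydroxyl equatorial, isopropyl equatorial): E = 0.00 kcal/mol.
Chair I is the less stable (higher-energy) conformer, and in that chair the hydroxyl group is axial.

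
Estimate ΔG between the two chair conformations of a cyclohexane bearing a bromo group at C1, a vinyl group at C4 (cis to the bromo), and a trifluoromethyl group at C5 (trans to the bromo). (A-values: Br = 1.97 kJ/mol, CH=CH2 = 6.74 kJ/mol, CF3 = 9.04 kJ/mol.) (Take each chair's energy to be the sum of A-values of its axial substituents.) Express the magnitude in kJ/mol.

13.81 kJ/mol

Chair I (bromo axial, vinyl equatorial, trifluoromethyl equatorial): E = 1.97 kJ/mol.
Chair II (bromo equatorial, vinyl axial, trifluoromethyl axial): E = 15.78 kJ/mol.
ΔE = 15.78 − 1.97 = 13.81 kJ/mol; chair I is more stable.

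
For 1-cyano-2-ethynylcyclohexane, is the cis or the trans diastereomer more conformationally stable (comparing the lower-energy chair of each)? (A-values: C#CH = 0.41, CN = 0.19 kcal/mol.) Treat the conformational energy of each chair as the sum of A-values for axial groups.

trans

At 1,2 positions (parity opposite): cis → (a,e or e,a); trans → (e,e or a,a).
Best chair for cis: E = 0.19 kcal/mol; best chair for trans: E = 0.00 kcal/mol.
The trans isomer is lower by 0.19 kcal/mol.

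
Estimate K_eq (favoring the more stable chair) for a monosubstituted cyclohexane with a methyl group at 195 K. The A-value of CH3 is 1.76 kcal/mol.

K ≈ 93.9

One chair has the methyl group axial (E = 1.76 kcal/mol) and the other has it equatorial (E = 0).
ΔG = 1.76 kcal/mol between the two chairs.
K = exp(ΔG/RT) with R = 1.987×10⁻³ kcal mol⁻¹ K⁻¹ and T = 195 K gives K ≈ 93.9.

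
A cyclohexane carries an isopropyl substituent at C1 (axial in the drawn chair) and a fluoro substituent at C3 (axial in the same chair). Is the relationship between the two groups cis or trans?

C1 and C3 have the same parity, so their axial bonds point in the same direction.
With same-parity carbons, two substituents on the same face are both axial or both equatorial; opposite faces give one of each.
Here the groups are axial/axial → same face → cis.

cis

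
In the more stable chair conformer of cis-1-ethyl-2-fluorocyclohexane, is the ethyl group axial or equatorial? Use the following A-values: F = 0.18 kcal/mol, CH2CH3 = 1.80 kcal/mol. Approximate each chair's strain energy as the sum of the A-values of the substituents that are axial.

C1 and C2 have opposite parity, so for the cis isomer the two substituents are one axial and one equatorial in each chair.
Chair I (fluoro axial, ethyl equatorial): E = 0.18 kcal/mol.
Chair II (fluoro equatorial, ethyl axial): E = 1.80 kcal/mol.
Chair I is the more stable (lower-energy) conformer, and in that chair the ethyl group is equatorial.

equatorial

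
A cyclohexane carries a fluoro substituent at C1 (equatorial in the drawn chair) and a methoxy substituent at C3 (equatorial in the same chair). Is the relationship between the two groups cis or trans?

cis

C1 and C3 have the same parity, so their axial bonds point in the same direction.
With same-parity carbons, two substituents on the same face are both axial or both equatorial; opposite faces give one of each.
Here the groups are equatorial/equatorial → same face → cis.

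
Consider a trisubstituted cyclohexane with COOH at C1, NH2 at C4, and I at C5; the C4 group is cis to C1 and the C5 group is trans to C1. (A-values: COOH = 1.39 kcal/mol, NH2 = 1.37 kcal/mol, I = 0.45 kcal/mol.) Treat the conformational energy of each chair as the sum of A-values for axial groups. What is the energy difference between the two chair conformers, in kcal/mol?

0.43 kcal/mol

Chair I (carboxyl axial, amino equatorial, iodo equatorial): E = 1.39 kcal/mol.
Chair II (carboxyl equatorial, amino axial, iodo axial): E = 1.82 kcal/mol.
ΔE = 1.82 − 1.39 = 0.43 kcal/mol; chair I is more stable.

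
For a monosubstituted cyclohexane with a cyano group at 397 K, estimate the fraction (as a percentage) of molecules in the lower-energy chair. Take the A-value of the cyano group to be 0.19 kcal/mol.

56.0%

One chair has the cyano group axial (E = 0.19 kcal/mol) and the other has it equatorial (E = 0).
ΔG = 0.19 kcal/mol between the two chairs.
K = exp(ΔG/RT) with R = 1.987×10⁻³ kcal mol⁻¹ K⁻¹ and T = 397 K gives K ≈ 1.27.
Fraction in the lower-energy chair = K/(K+1) = 56.0%.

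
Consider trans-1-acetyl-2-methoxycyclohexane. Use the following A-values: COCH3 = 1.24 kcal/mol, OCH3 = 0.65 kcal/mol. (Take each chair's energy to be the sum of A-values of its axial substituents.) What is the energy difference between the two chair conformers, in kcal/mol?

C1 and C2 have opposite parity, so for the trans isomer the two substituents are e,e in one chair and a,a in the other.
Chair I (acetyl axial, methoxy axial): E = 1.89 kcal/mol.
Chair II (acetyl equatorial, methoxy equatorial): E = 0.00 kcal/mol.
ΔE = 1.89 − 0.00 = 1.89 kcal/mol; chair II is more stable.

1.89 kcal/mol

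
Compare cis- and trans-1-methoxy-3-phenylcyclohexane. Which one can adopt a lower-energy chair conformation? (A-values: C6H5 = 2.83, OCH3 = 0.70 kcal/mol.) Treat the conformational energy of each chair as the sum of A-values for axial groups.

cis

At 1,3 positions (parity same): cis → (e,e or a,a); trans → (a,e or e,a).
Best chair for cis: E = 0.00 kcal/mol; best chair for trans: E = 0.70 kcal/mol.
The cis isomer is lower by 0.70 kcal/mol.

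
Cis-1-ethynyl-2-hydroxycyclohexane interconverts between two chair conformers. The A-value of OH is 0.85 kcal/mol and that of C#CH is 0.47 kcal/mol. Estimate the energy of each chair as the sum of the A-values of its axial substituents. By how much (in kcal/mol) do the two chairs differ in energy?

0.38 kcal/mol

C1 and C2 have opposite parity, so for the cis isomer the two substituents are one axial and one equatorial in each chair.
Chair I (hydroxyl axial, ethynyl equatorial): E = 0.85 kcal/mol.
Chair II (hydroxyl equatorial, ethynyl axial): E = 0.47 kcal/mol.
ΔE = 0.85 − 0.47 = 0.38 kcal/mol; chair II is more stable.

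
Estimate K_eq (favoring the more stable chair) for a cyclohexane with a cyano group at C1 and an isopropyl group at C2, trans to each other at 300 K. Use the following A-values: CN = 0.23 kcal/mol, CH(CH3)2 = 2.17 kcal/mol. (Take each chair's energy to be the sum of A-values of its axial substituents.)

C1 and C2 have opposite parity, so for the trans isomer the two substituents are e,e in one chair and a,a in the other.
Chair I (cyano axial, isopropyl axial): E = 2.40 kcal/mol; chair II (cyano equatorial, isopropyl equatorial): E = 0.00 kcal/mol.
ΔG = 2.40 kcal/mol between the two chairs.
K = exp(ΔG/RT) with R = 1.987×10⁻³ kcal mol⁻¹ K⁻¹ and T = 300 K gives K ≈ 56.

K ≈ 56.0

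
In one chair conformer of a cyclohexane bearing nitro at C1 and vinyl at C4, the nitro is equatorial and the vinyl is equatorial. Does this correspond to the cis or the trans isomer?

trans

C1 and C4 have opposite parity, so their axial bonds point in opposite directions.
With opposite-parity carbons, two substituents on the same face are one axial and one equatorial; opposite faces give both axial or both equatorial.
Here the groups are equatorial/equatorial → opposite face → trans.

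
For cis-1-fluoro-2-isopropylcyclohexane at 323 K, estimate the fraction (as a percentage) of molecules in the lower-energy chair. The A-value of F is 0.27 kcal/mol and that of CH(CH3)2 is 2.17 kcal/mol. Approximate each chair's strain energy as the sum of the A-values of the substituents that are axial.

95.1%

C1 and C2 have opposite parity, so for the cis isomer the two substituents are one axial and one equatorial in each chair.
Chair I (fluoro axial, isopropyl equatorial): E = 0.27 kcal/mol; chair II (fluoro equatorial, isopropyl axial): E = 2.17 kcal/mol.
ΔG = 1.90 kcal/mol between the two chairs.
K = exp(ΔG/RT) with R = 1.987×10⁻³ kcal mol⁻¹ K⁻¹ and T = 323 K gives K ≈ 19.3.
Fraction in the lower-energy chair = K/(K+1) = 95.1%.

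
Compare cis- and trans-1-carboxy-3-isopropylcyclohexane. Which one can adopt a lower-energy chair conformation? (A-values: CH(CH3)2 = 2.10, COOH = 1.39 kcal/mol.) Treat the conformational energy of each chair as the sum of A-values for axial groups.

At 1,3 positions (parity same): cis → (e,e or a,a); trans → (a,e or e,a).
Best chair for cis: E = 0.00 kcal/mol; best chair for trans: E = 1.39 kcal/mol.
The cis isomer is lower by 1.39 kcal/mol.

cis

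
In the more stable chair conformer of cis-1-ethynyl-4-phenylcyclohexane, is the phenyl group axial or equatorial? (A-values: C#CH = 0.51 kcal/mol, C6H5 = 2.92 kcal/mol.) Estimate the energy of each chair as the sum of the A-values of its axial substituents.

equatorial

C1 and C4 have opposite parity, so for the cis isomer the two substituents are one axial and one equatorial in each chair.
Chair I (ethynyl axial, phenyl equatorial): E = 0.51 kcal/mol.
Chair II (ethynyl equatorial, phenyl axial): E = 2.92 kcal/mol.
Chair I is the more stable (lower-energy) conformer, and in that chair the phenyl group is equatorial.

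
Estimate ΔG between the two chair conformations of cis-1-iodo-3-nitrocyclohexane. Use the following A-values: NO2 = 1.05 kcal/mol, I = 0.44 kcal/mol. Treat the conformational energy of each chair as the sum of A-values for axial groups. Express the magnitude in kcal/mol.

1.49 kcal/mol

C1 and C3 have the same parity, so for the cis isomer the two substituents are e,e in one chair and a,a in the other.
Chair I (nitro axial, iodo axial): E = 1.49 kcal/mol.
Chair II (nitro equatorial, iodo equatorial): E = 0.00 kcal/mol.
ΔE = 1.49 − 0.00 = 1.49 kcal/mol; chair II is more stable.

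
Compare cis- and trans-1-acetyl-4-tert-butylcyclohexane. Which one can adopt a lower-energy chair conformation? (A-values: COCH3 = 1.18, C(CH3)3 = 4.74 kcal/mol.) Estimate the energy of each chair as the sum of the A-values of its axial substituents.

At 1,4 positions (parity opposite): cis → (a,e or e,a); trans → (e,e or a,a).
Best chair for cis: E = 1.18 kcal/mol; best chair for trans: E = 0.00 kcal/mol.
The trans isomer is lower by 1.18 kcal/mol.

trans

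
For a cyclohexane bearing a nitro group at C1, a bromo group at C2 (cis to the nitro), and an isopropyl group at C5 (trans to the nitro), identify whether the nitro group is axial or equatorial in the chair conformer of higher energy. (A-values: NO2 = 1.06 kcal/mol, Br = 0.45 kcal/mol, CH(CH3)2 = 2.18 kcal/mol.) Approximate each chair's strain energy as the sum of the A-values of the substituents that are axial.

Chair I (nitro axial, bromo equatorial, isopropyl equatorial): E = 1.06 kcal/mol.
Chair II (nitro equatorial, bromo axial, isopropyl axial): E = 2.63 kcal/mol.
Chair II is the less stable (higher-energy) conformer, and in that chair the nitro group is equatorial.

equatorial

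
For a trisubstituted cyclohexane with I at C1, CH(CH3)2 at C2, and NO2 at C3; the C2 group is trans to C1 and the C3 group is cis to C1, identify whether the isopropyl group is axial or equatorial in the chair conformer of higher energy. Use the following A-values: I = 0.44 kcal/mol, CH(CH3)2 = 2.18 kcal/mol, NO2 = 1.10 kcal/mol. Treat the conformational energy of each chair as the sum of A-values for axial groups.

axial

Chair I (iodo axial, isopropyl axial, nitro axial): E = 3.72 kcal/mol.
Chair II (iodo equatorial, isopropyl equatorial, nitro equatorial): E = 0.00 kcal/mol.
Chair I is the less stable (higher-energy) conformer, and in that chair the isopropyl group is axial.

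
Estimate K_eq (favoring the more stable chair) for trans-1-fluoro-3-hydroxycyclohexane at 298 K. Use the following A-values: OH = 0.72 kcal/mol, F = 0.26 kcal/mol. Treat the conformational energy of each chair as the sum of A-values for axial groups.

C1 and C3 have the same parity, so for the trans isomer the two substituents are one axial and one equatorial in each chair.
Chair I (hydroxyl axial, fluoro equatorial): E = 0.72 kcal/mol; chair II (hydroxyl equatorial, fluoro axial): E = 0.26 kcal/mol.
ΔG = 0.46 kcal/mol between the two chairs.
K = exp(ΔG/RT) with R = 1.987×10⁻³ kcal mol⁻¹ K⁻¹ and T = 298 K gives K ≈ 2.17.

K ≈ 2.17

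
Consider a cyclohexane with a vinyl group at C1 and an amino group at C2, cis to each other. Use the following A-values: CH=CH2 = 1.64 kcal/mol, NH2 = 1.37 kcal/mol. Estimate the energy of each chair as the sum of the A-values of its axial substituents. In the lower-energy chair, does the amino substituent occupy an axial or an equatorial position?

axial

C1 and C2 have opposite parity, so for the cis isomer the two substituents are one axial and one equatorial in each chair.
Chair I (vinyl axial, amino equatorial): E = 1.64 kcal/mol.
Chair II (vinyl equatorial, amino axial): E = 1.37 kcal/mol.
Chair II is the more stable (lower-energy) conformer, and in that chair the amino group is axial.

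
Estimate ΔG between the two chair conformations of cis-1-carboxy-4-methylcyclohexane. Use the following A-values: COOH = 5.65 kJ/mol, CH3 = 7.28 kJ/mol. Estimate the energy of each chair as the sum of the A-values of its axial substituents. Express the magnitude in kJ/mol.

1.63 kJ/mol

C1 and C4 have opposite parity, so for the cis isomer the two substituents are one axial and one equatorial in each chair.
Chair I (carboxyl axial, methyl equatorial): E = 5.65 kJ/mol.
Chair II (carboxyl equatorial, methyl axial): E = 7.28 kJ/mol.
ΔE = 7.28 − 5.65 = 1.63 kJ/mol; chair I is more stable.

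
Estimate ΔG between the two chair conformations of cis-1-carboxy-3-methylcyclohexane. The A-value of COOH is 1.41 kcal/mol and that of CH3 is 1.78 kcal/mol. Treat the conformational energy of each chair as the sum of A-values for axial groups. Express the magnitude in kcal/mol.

C1 and C3 have the same parity, so for the cis isomer the two substituents are e,e in one chair and a,a in the other.
Chair I (carboxyl axial, methyl axial): E = 3.19 kcal/mol.
Chair II (carboxyl equatorial, methyl equatorial): E = 0.00 kcal/mol.
ΔE = 3.19 − 0.00 = 3.19 kcal/mol; chair II is more stable.

3.19 kcal/mol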